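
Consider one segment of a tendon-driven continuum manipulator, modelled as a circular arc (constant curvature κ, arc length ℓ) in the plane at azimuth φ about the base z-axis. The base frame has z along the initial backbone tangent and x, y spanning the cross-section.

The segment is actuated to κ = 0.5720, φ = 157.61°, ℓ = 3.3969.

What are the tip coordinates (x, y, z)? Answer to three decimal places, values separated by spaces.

θ = κ·ℓ = 0.5720 × 3.3969 = 1.94303 rad
ρ = (1 − cos θ)/κ = (1 − -0.36369)/0.5720 = 2.38408
z = sin θ / κ = 0.93152/0.5720 = 1.62853
x = ρ cos φ = 2.38408 × cos(157.61°) = -2.20435
y = ρ sin φ = 2.38408 × sin(157.61°) = 0.90812

-2.204 0.908 1.629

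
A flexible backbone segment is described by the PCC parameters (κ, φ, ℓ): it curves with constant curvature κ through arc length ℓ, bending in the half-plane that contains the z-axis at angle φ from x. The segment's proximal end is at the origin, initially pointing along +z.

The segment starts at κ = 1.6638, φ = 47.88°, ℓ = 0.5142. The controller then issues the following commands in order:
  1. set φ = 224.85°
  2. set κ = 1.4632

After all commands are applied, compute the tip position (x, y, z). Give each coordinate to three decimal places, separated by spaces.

initial: κ=1.6638, φ=47.88°, ℓ=0.5142
cmd 1: set φ=224.85° → (κ,φ,ℓ)=(1.6638,224.85°,0.5142) → tip=(-0.1467,-0.1459,0.4537)
cmd 2: set κ=1.4632 → (κ,φ,ℓ)=(1.4632,224.85°,0.5142) → tip=(-0.1308,-0.1301,0.4670)

-0.131 -0.130 0.467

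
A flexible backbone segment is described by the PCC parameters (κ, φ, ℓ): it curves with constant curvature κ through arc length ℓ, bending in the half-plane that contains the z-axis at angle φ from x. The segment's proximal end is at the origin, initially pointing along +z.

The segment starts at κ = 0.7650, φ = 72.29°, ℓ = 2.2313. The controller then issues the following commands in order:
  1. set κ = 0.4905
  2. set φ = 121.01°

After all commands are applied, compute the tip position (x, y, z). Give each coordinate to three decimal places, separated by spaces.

-0.569 0.946 1.812

initial: κ=0.7650, φ=72.29°, ℓ=2.2313
cmd 1: set κ=0.4905 → (κ,φ,ℓ)=(0.4905,72.29°,2.2313) → tip=(0.3358,1.0516,1.8118)
cmd 2: set φ=121.01° → (κ,φ,ℓ)=(0.4905,121.01°,2.2313) → tip=(-0.5687,0.9461,1.8118)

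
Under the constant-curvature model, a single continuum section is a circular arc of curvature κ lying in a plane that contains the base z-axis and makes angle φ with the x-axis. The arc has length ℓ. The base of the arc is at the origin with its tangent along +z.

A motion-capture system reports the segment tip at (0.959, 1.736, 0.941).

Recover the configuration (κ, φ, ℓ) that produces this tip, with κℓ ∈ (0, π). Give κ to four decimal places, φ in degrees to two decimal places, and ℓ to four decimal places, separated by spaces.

ρ = √(x²+y²) = √(0.959² + 1.736²) = 1.98327
φ = atan2(y, x) mod 360° = atan2(1.736, 0.959) = 61.0829°
|p|² = ρ² + z² = 1.98327² + 0.941² = 4.81886
κ = 2ρ / |p|² = 2×1.98327 / 4.81886 = 0.82313
θ = 2·atan2(ρ, z) = 2·atan2(1.98327, 0.941) = 2.25556 rad
ℓ = θ/κ = 2.25556/0.82313 = 2.74023

0.8231 61.08 2.7402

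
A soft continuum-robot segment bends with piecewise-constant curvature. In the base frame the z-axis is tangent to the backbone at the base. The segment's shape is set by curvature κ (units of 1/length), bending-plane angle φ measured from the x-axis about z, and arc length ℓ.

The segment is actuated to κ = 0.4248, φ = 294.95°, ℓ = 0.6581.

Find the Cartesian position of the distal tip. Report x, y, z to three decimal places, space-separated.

0.039 -0.083 0.650

θ = κ·ℓ = 0.4248 × 0.6581 = 0.27956 rad
ρ = (1 − cos θ)/κ = (1 − 0.96118)/0.4248 = 0.09139
z = sin θ / κ = 0.27593/0.4248 = 0.64956
x = ρ cos φ = 0.09139 × cos(294.95°) = 0.03855
y = ρ sin φ = 0.09139 × sin(294.95°) = -0.08286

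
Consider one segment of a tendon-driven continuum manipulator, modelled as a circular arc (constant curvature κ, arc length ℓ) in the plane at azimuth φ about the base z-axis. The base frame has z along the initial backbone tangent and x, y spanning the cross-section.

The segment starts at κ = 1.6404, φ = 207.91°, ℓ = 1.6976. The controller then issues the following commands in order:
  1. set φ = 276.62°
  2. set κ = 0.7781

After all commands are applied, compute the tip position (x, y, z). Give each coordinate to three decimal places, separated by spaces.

initial: κ=1.6404, φ=207.91°, ℓ=1.6976
cmd 1: set φ=276.62° → (κ,φ,ℓ)=(1.6404,276.62°,1.6976) → tip=(0.1361,-1.1729,0.2130)
cmd 2: set κ=0.7781 → (κ,φ,ℓ)=(0.7781,276.62°,1.6976) → tip=(0.1115,-0.9609,1.2453)

0.112 -0.961 1.245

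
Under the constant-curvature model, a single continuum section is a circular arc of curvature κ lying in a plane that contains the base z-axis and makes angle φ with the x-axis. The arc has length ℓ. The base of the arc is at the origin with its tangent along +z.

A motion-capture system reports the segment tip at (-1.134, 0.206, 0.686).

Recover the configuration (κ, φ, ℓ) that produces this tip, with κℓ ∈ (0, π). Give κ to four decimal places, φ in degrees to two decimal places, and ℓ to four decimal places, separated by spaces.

ρ = √(x²+y²) = √(-1.134² + 0.206²) = 1.15256
φ = atan2(y, x) mod 360° = atan2(0.206, -1.134) = 169.7040°
|p|² = ρ² + z² = 1.15256² + 0.686² = 1.79899
κ = 2ρ / |p|² = 2×1.15256 / 1.79899 = 1.28134
θ = 2·atan2(ρ, z) = 2·atan2(1.15256, 0.686) = 2.06783 rad
ℓ = θ/κ = 2.06783/1.28134 = 1.61380

1.2813 169.70 1.6138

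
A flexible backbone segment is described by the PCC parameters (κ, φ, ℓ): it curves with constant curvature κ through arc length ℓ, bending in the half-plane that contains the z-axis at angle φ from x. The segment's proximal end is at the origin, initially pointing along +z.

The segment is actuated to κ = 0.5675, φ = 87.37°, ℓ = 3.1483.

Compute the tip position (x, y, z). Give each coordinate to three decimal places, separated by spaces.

θ = κ·ℓ = 0.5675 × 3.1483 = 1.78666 rad
ρ = (1 − cos θ)/κ = (1 − -0.21419)/0.5675 = 2.13954
z = sin θ / κ = 0.97679/0.5675 = 1.72122
x = ρ cos φ = 2.13954 × cos(87.37°) = 0.09818
y = ρ sin φ = 2.13954 × sin(87.37°) = 2.13729

0.098 2.137 1.721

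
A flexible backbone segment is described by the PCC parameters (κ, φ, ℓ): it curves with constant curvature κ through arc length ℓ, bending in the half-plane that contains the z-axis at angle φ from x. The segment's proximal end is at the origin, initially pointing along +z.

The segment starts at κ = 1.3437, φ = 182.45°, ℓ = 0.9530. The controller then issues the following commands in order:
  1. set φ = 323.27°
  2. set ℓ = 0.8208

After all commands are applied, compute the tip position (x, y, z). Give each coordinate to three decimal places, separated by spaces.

initial: κ=1.3437, φ=182.45°, ℓ=0.9530
cmd 1: set φ=323.27° → (κ,φ,ℓ)=(1.3437,323.27°,0.9530) → tip=(0.4258,-0.3177,0.7131)
cmd 2: set ℓ=0.8208 → (κ,φ,ℓ)=(1.3437,323.27°,0.8208) → tip=(0.3275,-0.2443,0.6642)

0.327 -0.244 0.664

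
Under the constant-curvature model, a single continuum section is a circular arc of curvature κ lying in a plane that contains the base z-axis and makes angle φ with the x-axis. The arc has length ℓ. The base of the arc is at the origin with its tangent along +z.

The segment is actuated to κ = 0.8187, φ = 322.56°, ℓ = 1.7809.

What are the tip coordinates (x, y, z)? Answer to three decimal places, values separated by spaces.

θ = κ·ℓ = 0.8187 × 1.7809 = 1.45802 rad
ρ = (1 − cos θ)/κ = (1 − 0.11253)/0.8187 = 1.08399
z = sin θ / κ = 0.99365/0.8187 = 1.21369
x = ρ cos φ = 1.08399 × cos(322.56°) = 0.86068
y = ρ sin φ = 1.08399 × sin(322.56°) = -0.65899

0.861 -0.659 1.214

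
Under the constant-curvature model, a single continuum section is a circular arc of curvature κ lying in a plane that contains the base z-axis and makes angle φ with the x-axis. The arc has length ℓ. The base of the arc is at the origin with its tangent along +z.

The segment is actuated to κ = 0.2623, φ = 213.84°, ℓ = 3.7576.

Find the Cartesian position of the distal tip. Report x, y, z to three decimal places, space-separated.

θ = κ·ℓ = 0.2623 × 3.7576 = 0.98562 rad
ρ = (1 − cos θ)/κ = (1 − 0.55235)/0.2623 = 1.70664
z = sin θ / κ = 0.83361/0.2623 = 3.17809
x = ρ cos φ = 1.70664 × cos(213.84°) = -1.41753
y = ρ sin φ = 1.70664 × sin(213.84°) = -0.95039

-1.418 -0.950 3.178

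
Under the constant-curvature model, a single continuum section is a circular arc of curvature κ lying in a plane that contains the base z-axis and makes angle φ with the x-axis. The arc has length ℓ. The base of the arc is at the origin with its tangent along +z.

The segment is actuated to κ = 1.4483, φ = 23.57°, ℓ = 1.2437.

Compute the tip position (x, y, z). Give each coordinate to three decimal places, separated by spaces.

0.777 0.339 0.672

θ = κ·ℓ = 1.4483 × 1.2437 = 1.80125 rad
ρ = (1 − cos θ)/κ = (1 − -0.22842)/1.4483 = 0.84818
z = sin θ / κ = 0.97356/1.4483 = 0.67221
x = ρ cos φ = 0.84818 × cos(23.57°) = 0.77742
y = ρ sin φ = 0.84818 × sin(23.57°) = 0.33916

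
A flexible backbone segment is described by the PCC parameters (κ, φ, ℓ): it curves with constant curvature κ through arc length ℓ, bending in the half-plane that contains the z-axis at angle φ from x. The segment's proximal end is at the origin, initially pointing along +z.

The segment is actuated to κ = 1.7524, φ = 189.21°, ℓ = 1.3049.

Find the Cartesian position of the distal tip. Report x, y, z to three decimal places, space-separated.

-0.933 -0.151 0.431

θ = κ·ℓ = 1.7524 × 1.3049 = 2.28671 rad
ρ = (1 − cos θ)/κ = (1 − -0.65630)/1.7524 = 0.94516
z = sin θ / κ = 0.75450/1.7524 = 0.43055
x = ρ cos φ = 0.94516 × cos(189.21°) = -0.93298
y = ρ sin φ = 0.94516 × sin(189.21°) = -0.15128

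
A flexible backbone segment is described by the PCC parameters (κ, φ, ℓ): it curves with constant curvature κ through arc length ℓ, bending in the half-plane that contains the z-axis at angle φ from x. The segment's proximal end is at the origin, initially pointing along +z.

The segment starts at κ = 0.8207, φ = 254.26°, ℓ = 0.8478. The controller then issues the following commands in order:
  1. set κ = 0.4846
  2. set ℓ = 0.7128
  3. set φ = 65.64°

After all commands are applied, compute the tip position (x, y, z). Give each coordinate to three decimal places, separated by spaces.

0.050 0.111 0.699

initial: κ=0.8207, φ=254.26°, ℓ=0.8478
cmd 1: set κ=0.4846 → (κ,φ,ℓ)=(0.4846,254.26°,0.8478) → tip=(-0.0466,-0.1653,0.8242)
cmd 2: set ℓ=0.7128 → (κ,φ,ℓ)=(0.4846,254.26°,0.7128) → tip=(-0.0331,-0.1173,0.6987)
cmd 3: set φ=65.64° → (κ,φ,ℓ)=(0.4846,65.64°,0.7128) → tip=(0.0503,0.1110,0.6987)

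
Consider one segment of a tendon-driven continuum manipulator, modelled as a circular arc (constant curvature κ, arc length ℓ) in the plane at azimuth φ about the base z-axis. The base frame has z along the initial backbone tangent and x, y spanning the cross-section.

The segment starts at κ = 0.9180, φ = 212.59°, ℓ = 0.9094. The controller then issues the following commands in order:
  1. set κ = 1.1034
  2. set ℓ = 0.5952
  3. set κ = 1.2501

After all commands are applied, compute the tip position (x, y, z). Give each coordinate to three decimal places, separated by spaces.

initial: κ=0.9180, φ=212.59°, ℓ=0.9094
cmd 1: set κ=1.1034 → (κ,φ,ℓ)=(1.1034,212.59°,0.9094) → tip=(-0.3532,-0.2258,0.7643)
cmd 2: set ℓ=0.5952 → (κ,φ,ℓ)=(1.1034,212.59°,0.5952) → tip=(-0.1588,-0.1015,0.5533)
cmd 3: set κ=1.2501 → (κ,φ,ℓ)=(1.2501,212.59°,0.5952) → tip=(-0.1781,-0.1139,0.5418)

-0.178 -0.114 0.542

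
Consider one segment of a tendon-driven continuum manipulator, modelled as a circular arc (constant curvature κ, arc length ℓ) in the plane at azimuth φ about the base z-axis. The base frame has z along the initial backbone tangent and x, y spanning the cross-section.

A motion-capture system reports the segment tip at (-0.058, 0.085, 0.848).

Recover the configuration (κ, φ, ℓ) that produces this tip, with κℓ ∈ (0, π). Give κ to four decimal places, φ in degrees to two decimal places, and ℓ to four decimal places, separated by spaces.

ρ = √(x²+y²) = √(-0.058² + 0.085²) = 0.10290
φ = atan2(y, x) mod 360° = atan2(0.085, -0.058) = 124.3078°
|p|² = ρ² + z² = 0.10290² + 0.848² = 0.72969
κ = 2ρ / |p|² = 2×0.10290 / 0.72969 = 0.28204
θ = 2·atan2(ρ, z) = 2·atan2(0.10290, 0.848) = 0.24151 rad
ℓ = θ/κ = 0.24151/0.28204 = 0.85630

0.2820 124.31 0.8563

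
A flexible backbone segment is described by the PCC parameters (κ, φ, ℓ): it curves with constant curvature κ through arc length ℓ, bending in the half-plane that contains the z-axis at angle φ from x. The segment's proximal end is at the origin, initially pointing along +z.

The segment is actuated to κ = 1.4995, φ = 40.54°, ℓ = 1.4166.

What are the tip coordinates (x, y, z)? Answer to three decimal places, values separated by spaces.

0.773 0.661 0.567

θ = κ·ℓ = 1.4995 × 1.4166 = 2.12419 rad
ρ = (1 − cos θ)/κ = (1 − -0.52558)/1.4995 = 1.01739
z = sin θ / κ = 0.85074/1.4995 = 0.56735
x = ρ cos φ = 1.01739 × cos(40.54°) = 0.77317
y = ρ sin φ = 1.01739 × sin(40.54°) = 0.66128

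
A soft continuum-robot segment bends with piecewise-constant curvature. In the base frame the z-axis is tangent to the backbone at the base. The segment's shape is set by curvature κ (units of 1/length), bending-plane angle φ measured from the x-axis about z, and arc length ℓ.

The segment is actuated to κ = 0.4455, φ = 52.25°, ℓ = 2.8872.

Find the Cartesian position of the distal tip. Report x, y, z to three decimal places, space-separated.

θ = κ·ℓ = 0.4455 × 2.8872 = 1.28625 rad
ρ = (1 − cos θ)/κ = (1 − 0.28072)/0.4455 = 1.61454
z = sin θ / κ = 0.95979/0.4455 = 2.15441
x = ρ cos φ = 1.61454 × cos(52.25°) = 0.98845
y = ρ sin φ = 1.61454 × sin(52.25°) = 1.27660

0.988 1.277 2.154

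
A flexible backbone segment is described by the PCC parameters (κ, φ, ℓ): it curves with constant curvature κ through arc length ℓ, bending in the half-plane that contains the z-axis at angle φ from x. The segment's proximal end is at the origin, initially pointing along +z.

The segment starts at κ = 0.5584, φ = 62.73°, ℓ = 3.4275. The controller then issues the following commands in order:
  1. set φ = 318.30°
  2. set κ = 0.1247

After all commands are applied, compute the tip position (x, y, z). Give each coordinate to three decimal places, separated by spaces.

initial: κ=0.5584, φ=62.73°, ℓ=3.4275
cmd 1: set φ=318.30° → (κ,φ,ℓ)=(0.5584,318.30°,3.4275) → tip=(1.7869,-1.5921,1.6864)
cmd 2: set κ=0.1247 → (κ,φ,ℓ)=(0.1247,318.30°,3.4275) → tip=(0.5386,-0.4799,3.3241)

0.539 -0.480 3.324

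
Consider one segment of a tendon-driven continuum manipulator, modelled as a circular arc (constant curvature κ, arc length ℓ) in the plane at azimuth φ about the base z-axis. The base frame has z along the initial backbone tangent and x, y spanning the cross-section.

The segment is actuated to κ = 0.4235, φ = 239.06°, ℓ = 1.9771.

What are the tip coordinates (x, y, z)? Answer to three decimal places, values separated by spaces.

θ = κ·ℓ = 0.4235 × 1.9771 = 0.83730 rad
ρ = (1 − cos θ)/κ = (1 − 0.66947)/0.4235 = 0.78047
z = sin θ / κ = 0.74284/0.4235 = 1.75405
x = ρ cos φ = 0.78047 × cos(239.06°) = -0.40127
y = ρ sin φ = 0.78047 × sin(239.06°) = -0.66942

-0.401 -0.669 1.754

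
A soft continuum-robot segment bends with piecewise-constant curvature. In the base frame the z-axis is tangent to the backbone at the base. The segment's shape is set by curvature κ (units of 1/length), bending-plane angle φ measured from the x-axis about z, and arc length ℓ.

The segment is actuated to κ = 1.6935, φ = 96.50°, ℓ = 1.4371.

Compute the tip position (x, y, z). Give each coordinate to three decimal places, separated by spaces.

θ = κ·ℓ = 1.6935 × 1.4371 = 2.43373 rad
ρ = (1 − cos θ)/κ = (1 − -0.75975)/1.6935 = 1.03912
z = sin θ / κ = 0.65021/1.6935 = 0.38395
x = ρ cos φ = 1.03912 × cos(96.50°) = -0.11763
y = ρ sin φ = 1.03912 × sin(96.50°) = 1.03244

-0.118 1.032 0.384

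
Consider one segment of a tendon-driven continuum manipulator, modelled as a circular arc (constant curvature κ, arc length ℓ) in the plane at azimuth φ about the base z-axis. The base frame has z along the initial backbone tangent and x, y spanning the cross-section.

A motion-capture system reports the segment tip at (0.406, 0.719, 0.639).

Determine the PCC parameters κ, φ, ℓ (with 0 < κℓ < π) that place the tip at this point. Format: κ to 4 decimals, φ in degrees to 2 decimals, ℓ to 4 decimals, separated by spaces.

ρ = √(x²+y²) = √(0.406² + 0.719²) = 0.82571
φ = atan2(y, x) mod 360° = atan2(0.719, 0.406) = 60.5477°
|p|² = ρ² + z² = 0.82571² + 0.639² = 1.09012
κ = 2ρ / |p|² = 2×0.82571 / 1.09012 = 1.51490
θ = 2·atan2(ρ, z) = 2·atan2(0.82571, 0.639) = 1.82437 rad
ℓ = θ/κ = 1.82437/1.51490 = 1.20429

1.5149 60.55 1.2043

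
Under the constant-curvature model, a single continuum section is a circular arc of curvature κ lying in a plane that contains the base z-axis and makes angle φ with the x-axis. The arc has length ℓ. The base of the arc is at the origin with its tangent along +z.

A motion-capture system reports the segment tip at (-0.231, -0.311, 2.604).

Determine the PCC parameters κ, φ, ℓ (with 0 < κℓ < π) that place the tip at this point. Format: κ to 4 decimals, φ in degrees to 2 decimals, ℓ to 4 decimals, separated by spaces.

0.1118 233.40 2.6423

ρ = √(x²+y²) = √(-0.231² + -0.311²) = 0.38740
φ = atan2(y, x) mod 360° = atan2(-0.311, -0.231) = 233.3963°
|p|² = ρ² + z² = 0.38740² + 2.604² = 6.93090
κ = 2ρ / |p|² = 2×0.38740 / 6.93090 = 0.11179
θ = 2·atan2(ρ, z) = 2·atan2(0.38740, 2.604) = 0.29538 rad
ℓ = θ/κ = 0.29538/0.11179 = 2.64225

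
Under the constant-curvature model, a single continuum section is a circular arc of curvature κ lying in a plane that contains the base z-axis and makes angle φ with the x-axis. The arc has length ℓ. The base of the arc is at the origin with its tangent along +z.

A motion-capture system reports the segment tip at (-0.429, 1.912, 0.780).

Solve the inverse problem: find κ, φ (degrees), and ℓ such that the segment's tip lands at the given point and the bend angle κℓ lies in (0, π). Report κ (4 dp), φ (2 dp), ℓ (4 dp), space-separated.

ρ = √(x²+y²) = √(-0.429² + 1.912²) = 1.95954
φ = atan2(y, x) mod 360° = atan2(1.912, -0.429) = 102.6462°
|p|² = ρ² + z² = 1.95954² + 0.780² = 4.44819
κ = 2ρ / |p|² = 2×1.95954 / 4.44819 = 0.88105
θ = 2·atan2(ρ, z) = 2·atan2(1.95954, 0.780) = 2.38394 rad
ℓ = θ/κ = 2.38394/0.88105 = 2.70579

0.8811 102.65 2.7058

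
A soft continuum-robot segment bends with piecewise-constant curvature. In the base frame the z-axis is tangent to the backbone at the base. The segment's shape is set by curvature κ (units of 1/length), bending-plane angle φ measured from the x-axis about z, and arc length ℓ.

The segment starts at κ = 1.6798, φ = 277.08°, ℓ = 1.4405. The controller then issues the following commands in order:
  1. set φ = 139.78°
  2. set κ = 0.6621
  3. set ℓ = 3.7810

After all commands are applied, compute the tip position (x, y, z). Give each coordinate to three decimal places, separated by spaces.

-2.080 1.759 0.900

initial: κ=1.6798, φ=277.08°, ℓ=1.4405
cmd 1: set φ=139.78° → (κ,φ,ℓ)=(1.6798,139.78°,1.4405) → tip=(-0.7957,0.6729,0.3934)
cmd 2: set κ=0.6621 → (κ,φ,ℓ)=(0.6621,139.78°,1.4405) → tip=(-0.4860,0.4110,1.2318)
cmd 3: set ℓ=3.7810 → (κ,φ,ℓ)=(0.6621,139.78°,3.7810) → tip=(-2.0795,1.7586,0.8998)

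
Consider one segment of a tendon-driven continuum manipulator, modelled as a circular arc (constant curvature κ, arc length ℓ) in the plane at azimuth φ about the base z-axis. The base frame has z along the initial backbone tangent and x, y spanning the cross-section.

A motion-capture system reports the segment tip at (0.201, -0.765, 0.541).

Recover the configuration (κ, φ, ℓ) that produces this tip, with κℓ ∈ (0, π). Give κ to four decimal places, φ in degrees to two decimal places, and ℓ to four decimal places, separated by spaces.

ρ = √(x²+y²) = √(0.201² + -0.765²) = 0.79097
φ = atan2(y, x) mod 360° = atan2(-0.765, 0.201) = 284.7214°
|p|² = ρ² + z² = 0.79097² + 0.541² = 0.91831
κ = 2ρ / |p|² = 2×0.79097 / 0.91831 = 1.72266
θ = 2·atan2(ρ, z) = 2·atan2(0.79097, 0.541) = 1.94181 rad
ℓ = θ/κ = 1.94181/1.72266 = 1.12722

1.7227 284.72 1.1272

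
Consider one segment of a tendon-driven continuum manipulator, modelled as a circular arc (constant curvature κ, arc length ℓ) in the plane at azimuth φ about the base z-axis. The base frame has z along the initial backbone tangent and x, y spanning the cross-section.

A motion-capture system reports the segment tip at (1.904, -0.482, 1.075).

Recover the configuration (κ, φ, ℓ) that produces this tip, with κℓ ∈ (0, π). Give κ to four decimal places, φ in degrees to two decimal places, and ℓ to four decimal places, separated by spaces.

ρ = √(x²+y²) = √(1.904² + -0.482²) = 1.96406
φ = atan2(y, x) mod 360° = atan2(-0.482, 1.904) = 345.7939°
|p|² = ρ² + z² = 1.96406² + 1.075² = 5.01316
κ = 2ρ / |p|² = 2×1.96406 / 5.01316 = 0.78356
θ = 2·atan2(ρ, z) = 2·atan2(1.96406, 1.075) = 2.14000 rad
ℓ = θ/κ = 2.14000/0.78356 = 2.73112

0.7836 345.79 2.7311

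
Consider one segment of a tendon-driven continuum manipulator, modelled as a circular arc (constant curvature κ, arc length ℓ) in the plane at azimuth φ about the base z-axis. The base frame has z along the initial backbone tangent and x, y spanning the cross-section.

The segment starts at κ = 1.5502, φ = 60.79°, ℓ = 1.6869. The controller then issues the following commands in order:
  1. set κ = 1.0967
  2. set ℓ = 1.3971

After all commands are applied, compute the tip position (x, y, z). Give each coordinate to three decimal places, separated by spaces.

0.428 0.765 0.911

initial: κ=1.5502, φ=60.79°, ℓ=1.6869
cmd 1: set κ=1.0967 → (κ,φ,ℓ)=(1.0967,60.79°,1.6869) → tip=(0.5676,1.0152,0.8765)
cmd 2: set ℓ=1.3971 → (κ,φ,ℓ)=(1.0967,60.79°,1.3971) → tip=(0.4278,0.7652,0.9111)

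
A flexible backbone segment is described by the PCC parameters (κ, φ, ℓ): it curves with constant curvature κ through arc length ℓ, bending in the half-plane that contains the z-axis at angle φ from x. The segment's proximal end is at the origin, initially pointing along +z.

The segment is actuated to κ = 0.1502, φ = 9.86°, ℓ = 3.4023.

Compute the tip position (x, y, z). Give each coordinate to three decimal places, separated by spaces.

0.838 0.146 3.256

θ = κ·ℓ = 0.1502 × 3.4023 = 0.51103 rad
ρ = (1 − cos θ)/κ = (1 − 0.87224)/0.1502 = 0.85058
z = sin θ / κ = 0.48907/0.1502 = 3.25614
x = ρ cos φ = 0.85058 × cos(9.86°) = 0.83801
y = ρ sin φ = 0.85058 × sin(9.86°) = 0.14565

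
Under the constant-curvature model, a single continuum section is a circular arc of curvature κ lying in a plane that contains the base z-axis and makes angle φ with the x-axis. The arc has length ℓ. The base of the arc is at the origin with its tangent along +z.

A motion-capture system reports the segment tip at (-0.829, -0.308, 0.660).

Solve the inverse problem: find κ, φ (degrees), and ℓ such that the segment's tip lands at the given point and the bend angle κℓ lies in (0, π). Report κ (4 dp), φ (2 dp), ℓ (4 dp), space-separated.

ρ = √(x²+y²) = √(-0.829² + -0.308²) = 0.88437
φ = atan2(y, x) mod 360° = atan2(-0.308, -0.829) = 200.3816°
|p|² = ρ² + z² = 0.88437² + 0.660² = 1.21771
κ = 2ρ / |p|² = 2×0.88437 / 1.21771 = 1.45251
θ = 2·atan2(ρ, z) = 2·atan2(0.88437, 0.660) = 1.85934 rad
ℓ = θ/κ = 1.85934/1.45251 = 1.28008

1.4525 200.38 1.2801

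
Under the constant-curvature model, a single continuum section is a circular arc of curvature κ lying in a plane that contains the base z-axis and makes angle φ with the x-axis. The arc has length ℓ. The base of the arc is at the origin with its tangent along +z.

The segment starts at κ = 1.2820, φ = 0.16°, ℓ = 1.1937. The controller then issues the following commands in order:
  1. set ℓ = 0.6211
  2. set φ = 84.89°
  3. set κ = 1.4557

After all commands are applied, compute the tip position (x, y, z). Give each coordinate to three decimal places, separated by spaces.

0.023 0.261 0.540

initial: κ=1.2820, φ=0.16°, ℓ=1.1937
cmd 1: set ℓ=0.6211 → (κ,φ,ℓ)=(1.2820,0.16°,0.6211) → tip=(0.2345,0.0007,0.5575)
cmd 2: set φ=84.89° → (κ,φ,ℓ)=(1.2820,84.89°,0.6211) → tip=(0.0209,0.2336,0.5575)
cmd 3: set κ=1.4557 → (κ,φ,ℓ)=(1.4557,84.89°,0.6211) → tip=(0.0234,0.2611,0.5399)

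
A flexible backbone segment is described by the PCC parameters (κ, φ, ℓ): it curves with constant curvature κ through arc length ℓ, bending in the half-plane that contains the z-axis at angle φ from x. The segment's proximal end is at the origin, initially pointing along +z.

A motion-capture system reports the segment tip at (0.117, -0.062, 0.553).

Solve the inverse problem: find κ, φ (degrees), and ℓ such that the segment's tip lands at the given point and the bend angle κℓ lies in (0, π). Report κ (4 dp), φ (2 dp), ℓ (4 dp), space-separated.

0.8190 332.08 0.5739

ρ = √(x²+y²) = √(0.117² + -0.062²) = 0.13241
φ = atan2(y, x) mod 360° = atan2(-0.062, 0.117) = 332.0802°
|p|² = ρ² + z² = 0.13241² + 0.553² = 0.32334
κ = 2ρ / |p|² = 2×0.13241 / 0.32334 = 0.81902
θ = 2·atan2(ρ, z) = 2·atan2(0.13241, 0.553) = 0.47004 rad
ℓ = θ/κ = 0.47004/0.81902 = 0.57390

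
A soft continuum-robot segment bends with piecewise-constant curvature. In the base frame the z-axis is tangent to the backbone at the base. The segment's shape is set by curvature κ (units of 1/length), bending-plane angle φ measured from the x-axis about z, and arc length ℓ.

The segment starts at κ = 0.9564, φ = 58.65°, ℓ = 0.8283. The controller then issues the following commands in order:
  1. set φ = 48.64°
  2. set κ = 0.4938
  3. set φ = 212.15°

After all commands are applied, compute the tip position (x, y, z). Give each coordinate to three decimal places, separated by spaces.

initial: κ=0.9564, φ=58.65°, ℓ=0.8283
cmd 1: set φ=48.64° → (κ,φ,ℓ)=(0.9564,48.64°,0.8283) → tip=(0.2057,0.2336,0.7443)
cmd 2: set κ=0.4938 → (κ,φ,ℓ)=(0.4938,48.64°,0.8283) → tip=(0.1104,0.1254,0.8054)
cmd 3: set φ=212.15° → (κ,φ,ℓ)=(0.4938,212.15°,0.8283) → tip=(-0.1414,-0.0889,0.8054)

-0.141 -0.089 0.805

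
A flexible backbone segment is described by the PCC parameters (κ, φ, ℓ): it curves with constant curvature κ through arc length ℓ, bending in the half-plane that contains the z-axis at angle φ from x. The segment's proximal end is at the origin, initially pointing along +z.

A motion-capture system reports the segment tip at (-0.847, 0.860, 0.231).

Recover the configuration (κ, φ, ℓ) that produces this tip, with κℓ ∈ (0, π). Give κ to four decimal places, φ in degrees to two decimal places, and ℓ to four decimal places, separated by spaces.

1.5984 134.56 1.7289

ρ = √(x²+y²) = √(-0.847² + 0.860²) = 1.20707
φ = atan2(y, x) mod 360° = atan2(0.860, -0.847) = 134.5637°
|p|² = ρ² + z² = 1.20707² + 0.231² = 1.51037
κ = 2ρ / |p|² = 2×1.20707 / 1.51037 = 1.59837
θ = 2·atan2(ρ, z) = 2·atan2(1.20707, 0.231) = 2.76342 rad
ℓ = θ/κ = 2.76342/1.59837 = 1.72890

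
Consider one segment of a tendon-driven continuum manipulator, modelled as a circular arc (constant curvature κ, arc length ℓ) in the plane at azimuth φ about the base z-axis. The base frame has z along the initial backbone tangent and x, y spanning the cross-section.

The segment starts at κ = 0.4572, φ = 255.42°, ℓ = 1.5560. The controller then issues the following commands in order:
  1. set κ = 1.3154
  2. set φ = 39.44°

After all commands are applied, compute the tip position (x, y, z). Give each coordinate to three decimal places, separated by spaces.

0.856 0.704 0.676

initial: κ=0.4572, φ=255.42°, ℓ=1.5560
cmd 1: set κ=1.3154 → (κ,φ,ℓ)=(1.3154,255.42°,1.5560) → tip=(-0.2791,-1.0729,0.6757)
cmd 2: set φ=39.44° → (κ,φ,ℓ)=(1.3154,39.44°,1.5560) → tip=(0.8561,0.7042,0.6757)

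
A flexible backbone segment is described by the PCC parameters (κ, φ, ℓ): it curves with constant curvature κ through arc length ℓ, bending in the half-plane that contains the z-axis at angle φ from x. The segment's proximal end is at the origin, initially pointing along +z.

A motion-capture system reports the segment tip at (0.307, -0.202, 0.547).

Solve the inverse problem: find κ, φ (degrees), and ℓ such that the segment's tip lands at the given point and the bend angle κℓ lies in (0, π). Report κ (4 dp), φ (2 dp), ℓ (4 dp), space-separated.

ρ = √(x²+y²) = √(0.307² + -0.202²) = 0.36750
φ = atan2(y, x) mod 360° = atan2(-0.202, 0.307) = 326.6559°
|p|² = ρ² + z² = 0.36750² + 0.547² = 0.43426
κ = 2ρ / |p|² = 2×0.36750 / 0.43426 = 1.69251
θ = 2·atan2(ρ, z) = 2·atan2(0.36750, 0.547) = 1.18315 rad
ℓ = θ/κ = 1.18315/1.69251 = 0.69905

1.6925 326.66 0.6991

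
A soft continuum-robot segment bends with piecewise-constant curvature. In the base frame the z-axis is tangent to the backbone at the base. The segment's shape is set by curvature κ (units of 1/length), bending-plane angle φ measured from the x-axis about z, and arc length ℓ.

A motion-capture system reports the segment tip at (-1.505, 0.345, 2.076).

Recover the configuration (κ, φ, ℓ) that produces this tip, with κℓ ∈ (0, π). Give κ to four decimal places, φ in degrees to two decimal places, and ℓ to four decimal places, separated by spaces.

ρ = √(x²+y²) = √(-1.505² + 0.345²) = 1.54404
φ = atan2(y, x) mod 360° = atan2(0.345, -1.505) = 167.0888°
|p|² = ρ² + z² = 1.54404² + 2.076² = 6.69383
κ = 2ρ / |p|² = 2×1.54404 / 6.69383 = 0.46133
θ = 2·atan2(ρ, z) = 2·atan2(1.54404, 2.076) = 1.27899 rad
ℓ = θ/κ = 1.27899/0.46133 = 2.77238

0.4613 167.09 2.7724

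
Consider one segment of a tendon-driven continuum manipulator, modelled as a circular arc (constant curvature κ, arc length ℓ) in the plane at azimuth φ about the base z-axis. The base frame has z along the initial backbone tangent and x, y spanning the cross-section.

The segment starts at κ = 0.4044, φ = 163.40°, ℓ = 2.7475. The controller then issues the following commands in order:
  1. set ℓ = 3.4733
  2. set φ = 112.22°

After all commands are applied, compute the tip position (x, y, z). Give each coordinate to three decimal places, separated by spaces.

-0.780 1.910 2.439

initial: κ=0.4044, φ=163.40°, ℓ=2.7475
cmd 1: set ℓ=3.4733 → (κ,φ,ℓ)=(0.4044,163.40°,3.4733) → tip=(-1.9777,0.5896,2.4387)
cmd 2: set φ=112.22° → (κ,φ,ℓ)=(0.4044,112.22°,3.4733) → tip=(-0.7804,1.9105,2.4387)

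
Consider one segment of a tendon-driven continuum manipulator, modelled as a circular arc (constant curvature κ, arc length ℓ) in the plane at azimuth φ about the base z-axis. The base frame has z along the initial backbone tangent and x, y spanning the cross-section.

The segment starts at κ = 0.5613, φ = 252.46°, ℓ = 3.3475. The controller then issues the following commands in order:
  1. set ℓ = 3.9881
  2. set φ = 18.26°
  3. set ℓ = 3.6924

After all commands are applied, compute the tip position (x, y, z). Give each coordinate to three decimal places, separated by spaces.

2.506 0.827 1.562

initial: κ=0.5613, φ=252.46°, ℓ=3.3475
cmd 1: set ℓ=3.9881 → (κ,φ,ℓ)=(0.5613,252.46°,3.9881) → tip=(-0.8694,-2.7506,1.3990)
cmd 2: set φ=18.26° → (κ,φ,ℓ)=(0.5613,18.26°,3.9881) → tip=(2.7395,0.9039,1.3990)
cmd 3: set ℓ=3.6924 → (κ,φ,ℓ)=(0.5613,18.26°,3.6924) → tip=(2.5056,0.8267,1.5620)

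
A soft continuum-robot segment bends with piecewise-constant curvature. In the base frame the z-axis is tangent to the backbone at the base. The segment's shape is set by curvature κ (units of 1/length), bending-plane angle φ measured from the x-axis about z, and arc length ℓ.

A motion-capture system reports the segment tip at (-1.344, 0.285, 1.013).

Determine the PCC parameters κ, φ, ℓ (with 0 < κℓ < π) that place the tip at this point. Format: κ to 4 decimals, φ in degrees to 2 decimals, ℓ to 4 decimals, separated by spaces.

0.9430 168.03 1.9839

ρ = √(x²+y²) = √(-1.344² + 0.285²) = 1.37389
φ = atan2(y, x) mod 360° = atan2(0.285, -1.344) = 168.0276°
|p|² = ρ² + z² = 1.37389² + 1.013² = 2.91373
κ = 2ρ / |p|² = 2×1.37389 / 2.91373 = 0.94304
θ = 2·atan2(ρ, z) = 2·atan2(1.37389, 1.013) = 1.87091 rad
ℓ = θ/κ = 1.87091/0.94304 = 1.98391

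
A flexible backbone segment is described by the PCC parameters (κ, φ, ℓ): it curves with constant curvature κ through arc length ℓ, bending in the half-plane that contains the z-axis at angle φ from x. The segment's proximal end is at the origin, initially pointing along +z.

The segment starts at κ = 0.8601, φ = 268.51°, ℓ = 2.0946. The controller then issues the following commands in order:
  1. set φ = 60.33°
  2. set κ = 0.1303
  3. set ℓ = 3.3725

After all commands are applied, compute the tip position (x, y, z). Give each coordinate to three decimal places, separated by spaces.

0.361 0.634 3.265

initial: κ=0.8601, φ=268.51°, ℓ=2.0946
cmd 1: set φ=60.33° → (κ,φ,ℓ)=(0.8601,60.33°,2.0946) → tip=(0.7072,1.2413,1.1318)
cmd 2: set κ=0.1303 → (κ,φ,ℓ)=(0.1303,60.33°,2.0946) → tip=(0.1406,0.2468,2.0687)
cmd 3: set ℓ=3.3725 → (κ,φ,ℓ)=(0.1303,60.33°,3.3725) → tip=(0.3609,0.6336,3.2650)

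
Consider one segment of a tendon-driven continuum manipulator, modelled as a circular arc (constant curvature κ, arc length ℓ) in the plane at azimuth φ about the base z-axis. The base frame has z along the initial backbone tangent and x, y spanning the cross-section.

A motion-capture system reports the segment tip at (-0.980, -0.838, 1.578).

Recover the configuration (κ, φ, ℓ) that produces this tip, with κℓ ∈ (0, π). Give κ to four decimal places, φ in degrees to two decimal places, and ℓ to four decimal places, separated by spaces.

ρ = √(x²+y²) = √(-0.980² + -0.838²) = 1.28944
φ = atan2(y, x) mod 360° = atan2(-0.838, -0.980) = 220.5338°
|p|² = ρ² + z² = 1.28944² + 1.578² = 4.15273
κ = 2ρ / |p|² = 2×1.28944 / 4.15273 = 0.62101
θ = 2·atan2(ρ, z) = 2·atan2(1.28944, 1.578) = 1.37020 rad
ℓ = θ/κ = 1.37020/0.62101 = 2.20642

0.6210 220.53 2.2064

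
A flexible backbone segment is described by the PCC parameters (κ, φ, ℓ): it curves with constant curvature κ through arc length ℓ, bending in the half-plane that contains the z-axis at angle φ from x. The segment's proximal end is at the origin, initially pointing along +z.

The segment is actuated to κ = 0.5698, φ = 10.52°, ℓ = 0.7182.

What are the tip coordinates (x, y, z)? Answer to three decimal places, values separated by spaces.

θ = κ·ℓ = 0.5698 × 0.7182 = 0.40923 rad
ρ = (1 − cos θ)/κ = (1 − 0.91743)/0.5698 = 0.14492
z = sin θ / κ = 0.39790/0.5698 = 0.69832
x = ρ cos φ = 0.14492 × cos(10.52°) = 0.14248
y = ρ sin φ = 0.14492 × sin(10.52°) = 0.02646

0.142 0.026 0.698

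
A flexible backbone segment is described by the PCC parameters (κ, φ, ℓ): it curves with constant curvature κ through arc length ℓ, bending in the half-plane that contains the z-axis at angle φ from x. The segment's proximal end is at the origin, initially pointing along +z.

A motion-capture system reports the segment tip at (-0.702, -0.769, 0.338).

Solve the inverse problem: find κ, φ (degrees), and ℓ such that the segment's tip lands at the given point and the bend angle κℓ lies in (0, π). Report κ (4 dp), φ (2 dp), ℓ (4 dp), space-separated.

ρ = √(x²+y²) = √(-0.702² + -0.769²) = 1.04123
φ = atan2(y, x) mod 360° = atan2(-0.769, -0.702) = 227.6079°
|p|² = ρ² + z² = 1.04123² + 0.338² = 1.19841
κ = 2ρ / |p|² = 2×1.04123 / 1.19841 = 1.73769
θ = 2·atan2(ρ, z) = 2·atan2(1.04123, 0.338) = 2.51382 rad
ℓ = θ/κ = 2.51382/1.73769 = 1.44665

1.7377 227.61 1.4466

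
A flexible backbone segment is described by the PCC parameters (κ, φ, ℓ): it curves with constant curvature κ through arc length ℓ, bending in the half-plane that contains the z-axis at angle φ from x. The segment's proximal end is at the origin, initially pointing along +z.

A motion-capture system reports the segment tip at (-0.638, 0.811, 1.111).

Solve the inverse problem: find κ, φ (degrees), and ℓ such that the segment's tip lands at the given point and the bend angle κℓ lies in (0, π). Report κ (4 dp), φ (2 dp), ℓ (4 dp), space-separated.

ρ = √(x²+y²) = √(-0.638² + 0.811²) = 1.03187
φ = atan2(y, x) mod 360° = atan2(0.811, -0.638) = 128.1915°
|p|² = ρ² + z² = 1.03187² + 1.111² = 2.29909
κ = 2ρ / |p|² = 2×1.03187 / 2.29909 = 0.89764
θ = 2·atan2(ρ, z) = 2·atan2(1.03187, 1.111) = 1.49698 rad
ℓ = θ/κ = 1.49698/0.89764 = 1.66769

0.8976 128.19 1.6677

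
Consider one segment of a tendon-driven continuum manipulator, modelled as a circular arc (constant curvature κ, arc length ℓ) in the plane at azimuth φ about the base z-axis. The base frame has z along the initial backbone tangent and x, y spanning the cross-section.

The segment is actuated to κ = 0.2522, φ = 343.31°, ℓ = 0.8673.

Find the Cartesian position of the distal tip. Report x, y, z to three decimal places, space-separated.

θ = κ·ℓ = 0.2522 × 0.8673 = 0.21873 rad
ρ = (1 − cos θ)/κ = (1 − 0.97617)/0.2522 = 0.09448
z = sin θ / κ = 0.21699/0.2522 = 0.86040
x = ρ cos φ = 0.09448 × cos(343.31°) = 0.09050
y = ρ sin φ = 0.09448 × sin(343.31°) = -0.02713

0.090 -0.027 0.860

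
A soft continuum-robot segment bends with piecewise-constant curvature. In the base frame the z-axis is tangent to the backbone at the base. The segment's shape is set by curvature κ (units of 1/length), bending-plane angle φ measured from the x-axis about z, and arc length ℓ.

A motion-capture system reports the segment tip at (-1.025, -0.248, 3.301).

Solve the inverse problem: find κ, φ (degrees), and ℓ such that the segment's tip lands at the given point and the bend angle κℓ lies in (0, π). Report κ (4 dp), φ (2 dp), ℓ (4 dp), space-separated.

0.1756 193.60 3.5212

ρ = √(x²+y²) = √(-1.025² + -0.248²) = 1.05458
φ = atan2(y, x) mod 360° = atan2(-0.248, -1.025) = 193.6014°
|p|² = ρ² + z² = 1.05458² + 3.301² = 12.00873
κ = 2ρ / |p|² = 2×1.05458 / 12.00873 = 0.17563
θ = 2·atan2(ρ, z) = 2·atan2(1.05458, 3.301) = 0.61845 rad
ℓ = θ/κ = 0.61845/0.17563 = 3.52121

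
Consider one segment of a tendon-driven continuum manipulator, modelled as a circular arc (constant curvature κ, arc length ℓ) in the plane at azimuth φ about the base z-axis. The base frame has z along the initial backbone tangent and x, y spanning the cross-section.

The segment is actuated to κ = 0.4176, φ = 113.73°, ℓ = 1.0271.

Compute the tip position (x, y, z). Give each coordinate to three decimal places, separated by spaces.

-0.087 0.199 0.996

θ = κ·ℓ = 0.4176 × 1.0271 = 0.42892 rad
ρ = (1 − cos θ)/κ = (1 − 0.90942)/0.4176 = 0.21691
z = sin θ / κ = 0.41589/0.4176 = 0.99590
x = ρ cos φ = 0.21691 × cos(113.73°) = -0.08729
y = ρ sin φ = 0.21691 × sin(113.73°) = 0.19857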